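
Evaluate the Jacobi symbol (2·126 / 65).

By multiplicativity, (2·126 / 65) = (2 / 65)·(126 / 65).
First factor (2 / 65):
(2 / 65)
  = (1 / 65)    [65 ≡ 1 mod 8 ⇒ (2 / 65) = +1]
  = 1    [(1 / 65) = 1]
Second factor (126 / 65):
(126 / 65)
  = (61 / 65)    [126 ≡ 61 mod 65]
  = (65 / 61)    [QR: 61 ≡ 1 mod 4, sign kept]
  = (4 / 61)    [65 ≡ 4 mod 61]
  = (1 / 61)    [61 ≡ 5 mod 8 ⇒ (2 / 61)^2 = +1]
  = 1    [(1 / 61) = 1]
Product: (1)·(1) = 1.

1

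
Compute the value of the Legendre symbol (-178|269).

-1

Reduce the numerator: -178 ≡ 91 (mod 269), so (-178|269) = (91|269).
269 ≡ 1 (mod 4), so quadratic reciprocity gives (91|269) = (269|91). Reduce: 269 ≡ 87 (mod 91). Now have (87|91).
Both 87 ≡ 3 and 91 ≡ 3 (mod 4), so reciprocity gives (87|91) = -(91|87). Reduce: 91 ≡ 4 (mod 87). Now have -(4|87).
Factor out 2: 4 = 2^2. Since 87 ≡ 7 (mod 8), (2|87) = +1, and (2|87)^2 = +1. Now have -(1|87).
(1|87) = 1. Collecting the sign factors: -1.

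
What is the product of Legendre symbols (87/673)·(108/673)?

By multiplicativity, (87·108/673) = (87/673)·(108/673).
First factor (87/673):
673 ≡ 1 (mod 4), so quadratic reciprocity gives (87/673) = (673/87). Reduce: 673 ≡ 64 (mod 87). Now have (64/87).
Factor out 2: 64 = 2^6. Since 87 ≡ 7 (mod 8), (2/87) = +1, and (2/87)^6 = +1. Now have (1/87).
(1/87) = 1. Collecting the sign factors: 1.
Second factor (108/673):
Factor out 2: 108 = 2^2·27. Since 673 ≡ 1 (mod 8), (2/673) = +1, and (2/673)^2 = +1. Now have (27/673).
673 ≡ 1 (mod 4), so quadratic reciprocity gives (27/673) = (673/27). Reduce: 673 ≡ 25 (mod 27). Now have (25/27).
25 ≡ 1 (mod 4), so quadratic reciprocity gives (25/27) = (27/25). Reduce: 27 ≡ 2 (mod 25). Now have (2/25).
Factor out 2: 2 = 2. Since 25 ≡ 1 (mod 8), (2/25) = +1. Now have (1/25).
(1/25) = 1. Collecting the sign factors: 1.
Product: (1)·(1) = 1.

1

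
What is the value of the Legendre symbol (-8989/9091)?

1

(-8989/9091)
  = (102/9091)    [-8989 ≡ 102 mod 9091]
  = -(51/9091)    [9091 ≡ 3 mod 8 ⇒ (2/9091) = -1]
  = (9091/51)    [QR: both ≡ 3 mod 4, sign flips]
  = (13/51)    [9091 ≡ 13 mod 51]
  = (51/13)    [QR: 13 ≡ 1 mod 4, sign kept]
  = (12/13)    [51 ≡ 12 mod 13]
  = (3/13)    [13 ≡ 5 mod 8 ⇒ (2/13)^2 = +1]
  = (13/3)    [QR: 13 ≡ 1 mod 4, sign kept]
  = (1/3)    [13 ≡ 1 mod 3]
  = 1    [(1/3) = 1]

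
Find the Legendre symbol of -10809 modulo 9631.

(-10809|9631)
  = -(10809|9631)    [9631 ≡ 3 mod 4 ⇒ (-1|9631) = -1]
  = -(1178|9631)    [10809 ≡ 1178 mod 9631]
  = -(589|9631)    [9631 ≡ 7 mod 8 ⇒ (2|9631) = +1]
  = -(9631|589)    [QR: 589 ≡ 1 mod 4, sign kept]
  = -(207|589)    [9631 ≡ 207 mod 589]
  = -(589|207)    [QR: 589 ≡ 1 mod 4, sign kept]
  = -(175|207)    [589 ≡ 175 mod 207]
  = (207|175)    [QR: both ≡ 3 mod 4, sign flips]
  = (32|175)    [207 ≡ 32 mod 175]
  = (1|175)    [175 ≡ 7 mod 8 ⇒ (2|175)^5 = +1]
  = 1    [(1|175) = 1]

1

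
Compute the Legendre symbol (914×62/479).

By multiplicativity, (914·62/479) = (914/479)·(62/479).
First factor (914/479):
(914/479)
  = (435/479)    [914 ≡ 435 mod 479]
  = -(479/435)    [QR: both ≡ 3 mod 4, sign flips]
  = -(44/435)    [479 ≡ 44 mod 435]
  = -(11/435)    [435 ≡ 3 mod 8 ⇒ (2/435)^2 = +1]
  = (435/11)    [QR: both ≡ 3 mod 4, sign flips]
  = (6/11)    [435 ≡ 6 mod 11]
  = -(3/11)    [11 ≡ 3 mod 8 ⇒ (2/11) = -1]
  = (11/3)    [QR: both ≡ 3 mod 4, sign flips]
  = (2/3)    [11 ≡ 2 mod 3]
  = -(1/3)    [3 ≡ 3 mod 8 ⇒ (2/3) = -1]
  = -1    [(1/3) = 1]
Second factor (62/479):
(62/479)
  = (31/479)    [479 ≡ 7 mod 8 ⇒ (2/479) = +1]
  = -(479/31)    [QR: both ≡ 3 mod 4, sign flips]
  = -(14/31)    [479 ≡ 14 mod 31]
  = -(7/31)    [31 ≡ 7 mod 8 ⇒ (2/31) = +1]
  = (31/7)    [QR: both ≡ 3 mod 4, sign flips]
  = (3/7)    [31 ≡ 3 mod 7]
  = -(7/3)    [QR: both ≡ 3 mod 4, sign flips]
  = -(1/3)    [7 ≡ 1 mod 3]
  = -1    [(1/3) = 1]
Product: (-1)·(-1) = 1.

1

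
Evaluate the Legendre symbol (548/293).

Reduce the numerator: 548 ≡ 255 (mod 293), so (548/293) = (255/293).
293 ≡ 1 (mod 4), so quadratic reciprocity gives (255/293) = (293/255). Reduce: 293 ≡ 38 (mod 255). Now have (38/255).
Factor out 2: 38 = 2·19. Since 255 ≡ 7 (mod 8), (2/255) = +1. Now have (19/255).
Both 19 ≡ 3 and 255 ≡ 3 (mod 4), so reciprocity gives (19/255) = -(255/19). Reduce: 255 ≡ 8 (mod 19). Now have -(8/19).
Factor out 2: 8 = 2^3. Since 19 ≡ 3 (mod 8), (2/19) = -1, and (2/19)^3 = -1. Now have (1/19).
(1/19) = 1. Collecting the sign factors: 1.

1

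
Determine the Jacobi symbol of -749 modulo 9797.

-1

(-749/9797)
  = (9048/9797)    [-749 ≡ 9048 mod 9797]
  = -(1131/9797)    [9797 ≡ 5 mod 8 ⇒ (2/9797)^3 = -1]
  = -(9797/1131)    [QR: 9797 ≡ 1 mod 4, sign kept]
  = -(749/1131)    [9797 ≡ 749 mod 1131]
  = -(1131/749)    [QR: 749 ≡ 1 mod 4, sign kept]
  = -(382/749)    [1131 ≡ 382 mod 749]
  = (191/749)    [749 ≡ 5 mod 8 ⇒ (2/749) = -1]
  = (749/191)    [QR: 749 ≡ 1 mod 4, sign kept]
  = (176/191)    [749 ≡ 176 mod 191]
  = (11/191)    [191 ≡ 7 mod 8 ⇒ (2/191)^4 = +1]
  = -(191/11)    [QR: both ≡ 3 mod 4, sign flips]
  = -(4/11)    [191 ≡ 4 mod 11]
  = -(1/11)    [11 ≡ 3 mod 8 ⇒ (2/11)^2 = +1]
  = -1    [(1/11) = 1]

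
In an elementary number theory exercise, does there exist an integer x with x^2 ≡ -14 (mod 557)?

no

(-14|557)
  = (543|557)    [-14 ≡ 543 mod 557]
  = (557|543)    [QR: 557 ≡ 1 mod 4, sign kept]
  = (14|543)    [557 ≡ 14 mod 543]
  = (7|543)    [543 ≡ 7 mod 8 ⇒ (2|543) = +1]
  = -(543|7)    [QR: both ≡ 3 mod 4, sign flips]
  = -(4|7)    [543 ≡ 4 mod 7]
  = -(1|7)    [7 ≡ 7 mod 8 ⇒ (2|7)^2 = +1]
  = -1    [(1|7) = 1]
The Legendre symbol is -1, so x^2 ≡ -14 (mod 557) has no solution.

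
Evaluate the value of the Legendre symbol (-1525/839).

-1

Reduce the numerator: -1525 ≡ 153 (mod 839), so (-1525/839) = (153/839).
153 ≡ 1 (mod 4), so quadratic reciprocity gives (153/839) = (839/153). Reduce: 839 ≡ 74 (mod 153). Now have (74/153).
Factor out 2: 74 = 2·37. Since 153 ≡ 1 (mod 8), (2/153) = +1. Now have (37/153).
37 ≡ 1 (mod 4), so quadratic reciprocity gives (37/153) = (153/37). Reduce: 153 ≡ 5 (mod 37). Now have (5/37).
5 ≡ 1 (mod 4), so quadratic reciprocity gives (5/37) = (37/5). Reduce: 37 ≡ 2 (mod 5). Now have (2/5).
Factor out 2: 2 = 2. Since 5 ≡ 5 (mod 8), (2/5) = -1. Now have -(1/5).
(1/5) = 1. Collecting the sign factors: -1.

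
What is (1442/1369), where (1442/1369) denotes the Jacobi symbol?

1

(1442/1369)
  = (73/1369)    [1442 ≡ 73 mod 1369]
  = (1369/73)    [QR: 73 ≡ 1 mod 4, sign kept]
  = (55/73)    [1369 ≡ 55 mod 73]
  = (73/55)    [QR: 73 ≡ 1 mod 4, sign kept]
  = (18/55)    [73 ≡ 18 mod 55]
  = (9/55)    [55 ≡ 7 mod 8 ⇒ (2/55) = +1]
  = (55/9)    [QR: 9 ≡ 1 mod 4, sign kept]
  = (1/9)    [55 ≡ 1 mod 9]
  = 1    [(1/9) = 1]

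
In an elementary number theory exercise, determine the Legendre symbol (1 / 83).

1

(1 / 83) = 1. Collecting the sign factors: 1.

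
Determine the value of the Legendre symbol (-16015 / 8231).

1

Pull out -1: (-16015 / 8231) = (-1 / 8231)·(16015 / 8231). Since 8231 ≡ 3 (mod 4), (-1 / 8231) = -1. Now have -(16015 / 8231).
Reduce the numerator: 16015 ≡ 7784 (mod 8231), so (16015 / 8231) = (7784 / 8231).
Factor out 2: 7784 = 2^3·973. Since 8231 ≡ 7 (mod 8), (2 / 8231) = +1, and (2 / 8231)^3 = +1. Now have -(973 / 8231).
973 ≡ 1 (mod 4), so quadratic reciprocity gives (973 / 8231) = (8231 / 973). Reduce: 8231 ≡ 447 (mod 973). Now have -(447 / 973).
973 ≡ 1 (mod 4), so quadratic reciprocity gives (447 / 973) = (973 / 447). Reduce: 973 ≡ 79 (mod 447). Now have -(79 / 447).
Both 79 ≡ 3 and 447 ≡ 3 (mod 4), so reciprocity gives (79 / 447) = -(447 / 79). Reduce: 447 ≡ 52 (mod 79). Now have (52 / 79).
Factor out 2: 52 = 2^2·13. Since 79 ≡ 7 (mod 8), (2 / 79) = +1, and (2 / 79)^2 = +1. Now have (13 / 79).
13 ≡ 1 (mod 4), so quadratic reciprocity gives (13 / 79) = (79 / 13). Reduce: 79 ≡ 1 (mod 13). Now have (1 / 13).
(1 / 13) = 1. Collecting the sign factors: 1.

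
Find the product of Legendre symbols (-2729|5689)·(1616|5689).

By multiplicativity, (-2729·1616|5689) = (-2729|5689)·(1616|5689).
First factor (-2729|5689):
Pull out -1: (-2729|5689) = (-1|5689)·(2729|5689). Since 5689 ≡ 1 (mod 4), (-1|5689) = +1. Now have (2729|5689).
2729 ≡ 1 (mod 4), so quadratic reciprocity gives (2729|5689) = (5689|2729). Reduce: 5689 ≡ 231 (mod 2729). Now have (231|2729).
2729 ≡ 1 (mod 4), so quadratic reciprocity gives (231|2729) = (2729|231). Reduce: 2729 ≡ 188 (mod 231). Now have (188|231).
Factor out 2: 188 = 2^2·47. Since 231 ≡ 7 (mod 8), (2|231) = +1, and (2|231)^2 = +1. Now have (47|231).
Both 47 ≡ 3 and 231 ≡ 3 (mod 4), so reciprocity gives (47|231) = -(231|47). Reduce: 231 ≡ 43 (mod 47). Now have -(43|47).
Both 43 ≡ 3 and 47 ≡ 3 (mod 4), so reciprocity gives (43|47) = -(47|43). Reduce: 47 ≡ 4 (mod 43). Now have (4|43).
Factor out 2: 4 = 2^2. Since 43 ≡ 3 (mod 8), (2|43) = -1, and (2|43)^2 = +1. Now have (1|43).
(1|43) = 1. Collecting the sign factors: 1.
Second factor (1616|5689):
Factor out 2: 1616 = 2^4·101. Since 5689 ≡ 1 (mod 8), (2|5689) = +1, and (2|5689)^4 = +1. Now have (101|5689).
101 ≡ 1 (mod 4), so quadratic reciprocity gives (101|5689) = (5689|101). Reduce: 5689 ≡ 33 (mod 101). Now have (33|101).
33 ≡ 1 (mod 4), so quadratic reciprocity gives (33|101) = (101|33). Reduce: 101 ≡ 2 (mod 33). Now have (2|33).
Factor out 2: 2 = 2. Since 33 ≡ 1 (mod 8), (2|33) = +1. Now have (1|33).
(1|33) = 1. Collecting the sign factors: 1.
Product: (1)·(1) = 1.

1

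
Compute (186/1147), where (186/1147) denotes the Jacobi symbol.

(186/1147)
  = -(93/1147)    [1147 ≡ 3 mod 8 ⇒ (2/1147) = -1]
  = -(1147/93)    [QR: 93 ≡ 1 mod 4, sign kept]
  = -(31/93)    [1147 ≡ 31 mod 93]
  = -(93/31)    [QR: 93 ≡ 1 mod 4, sign kept]
  = -(0/31)    [93 ≡ 0 mod 31]
  = 0    [numerator 0, gcd > 1]

0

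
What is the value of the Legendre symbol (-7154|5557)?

-1

Pull out -1: (-7154|5557) = (-1|5557)·(7154|5557). Since 5557 ≡ 1 (mod 4), (-1|5557) = +1. Now have (7154|5557).
Reduce the numerator: 7154 ≡ 1597 (mod 5557), so (7154|5557) = (1597|5557).
1597 ≡ 1 (mod 4), so quadratic reciprocity gives (1597|5557) = (5557|1597). Reduce: 5557 ≡ 766 (mod 1597). Now have (766|1597).
Factor out 2: 766 = 2·383. Since 1597 ≡ 5 (mod 8), (2|1597) = -1. Now have -(383|1597).
1597 ≡ 1 (mod 4), so quadratic reciprocity gives (383|1597) = (1597|383). Reduce: 1597 ≡ 65 (mod 383). Now have -(65|383).
65 ≡ 1 (mod 4), so quadratic reciprocity gives (65|383) = (383|65). Reduce: 383 ≡ 58 (mod 65). Now have -(58|65).
Factor out 2: 58 = 2·29. Since 65 ≡ 1 (mod 8), (2|65) = +1. Now have -(29|65).
29 ≡ 1 (mod 4), so quadratic reciprocity gives (29|65) = (65|29). Reduce: 65 ≡ 7 (mod 29). Now have -(7|29).
29 ≡ 1 (mod 4), so quadratic reciprocity gives (7|29) = (29|7). Reduce: 29 ≡ 1 (mod 7). Now have -(1|7).
(1|7) = 1. Collecting the sign factors: -1.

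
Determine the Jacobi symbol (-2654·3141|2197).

1

By multiplicativity, (-2654·3141|2197) = (-2654|2197)·(3141|2197).
First factor (-2654|2197):
(-2654|2197)
  = (1740|2197)    [-2654 ≡ 1740 mod 2197]
  = (435|2197)    [2197 ≡ 5 mod 8 ⇒ (2|2197)^2 = +1]
  = (2197|435)    [QR: 2197 ≡ 1 mod 4, sign kept]
  = (22|435)    [2197 ≡ 22 mod 435]
  = -(11|435)    [435 ≡ 3 mod 8 ⇒ (2|435) = -1]
  = (435|11)    [QR: both ≡ 3 mod 4, sign flips]
  = (6|11)    [435 ≡ 6 mod 11]
  = -(3|11)    [11 ≡ 3 mod 8 ⇒ (2|11) = -1]
  = (11|3)    [QR: both ≡ 3 mod 4, sign flips]
  = (2|3)    [11 ≡ 2 mod 3]
  = -(1|3)    [3 ≡ 3 mod 8 ⇒ (2|3) = -1]
  = -1    [(1|3) = 1]
Second factor (3141|2197):
(3141|2197)
  = (944|2197)    [3141 ≡ 944 mod 2197]
  = (59|2197)    [2197 ≡ 5 mod 8 ⇒ (2|2197)^4 = +1]
  = (2197|59)    [QR: 2197 ≡ 1 mod 4, sign kept]
  = (14|59)    [2197 ≡ 14 mod 59]
  = -(7|59)    [59 ≡ 3 mod 8 ⇒ (2|59) = -1]
  = (59|7)    [QR: both ≡ 3 mod 4, sign flips]
  = (3|7)    [59 ≡ 3 mod 7]
  = -(7|3)    [QR: both ≡ 3 mod 4, sign flips]
  = -(1|3)    [7 ≡ 1 mod 3]
  = -1    [(1|3) = 1]
Product: (-1)·(-1) = 1.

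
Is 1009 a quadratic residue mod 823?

(1009/823)
  = (186/823)    [1009 ≡ 186 mod 823]
  = (93/823)    [823 ≡ 7 mod 8 ⇒ (2/823) = +1]
  = (823/93)    [QR: 93 ≡ 1 mod 4, sign kept]
  = (79/93)    [823 ≡ 79 mod 93]
  = (93/79)    [QR: 93 ≡ 1 mod 4, sign kept]
  = (14/79)    [93 ≡ 14 mod 79]
  = (7/79)    [79 ≡ 7 mod 8 ⇒ (2/79) = +1]
  = -(79/7)    [QR: both ≡ 3 mod 4, sign flips]
  = -(2/7)    [79 ≡ 2 mod 7]
  = -(1/7)    [7 ≡ 7 mod 8 ⇒ (2/7) = +1]
  = -1    [(1/7) = 1]
(1009/823) = -1, and 823 is prime, so 1009 is not a quadratic residue mod 823.

no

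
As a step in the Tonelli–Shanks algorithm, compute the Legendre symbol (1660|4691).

(1660|4691)
  = (415|4691)    [4691 ≡ 3 mod 8 ⇒ (2|4691)^2 = +1]
  = -(4691|415)    [QR: both ≡ 3 mod 4, sign flips]
  = -(126|415)    [4691 ≡ 126 mod 415]
  = -(63|415)    [415 ≡ 7 mod 8 ⇒ (2|415) = +1]
  = (415|63)    [QR: both ≡ 3 mod 4, sign flips]
  = (37|63)    [415 ≡ 37 mod 63]
  = (63|37)    [QR: 37 ≡ 1 mod 4, sign kept]
  = (26|37)    [63 ≡ 26 mod 37]
  = -(13|37)    [37 ≡ 5 mod 8 ⇒ (2|37) = -1]
  = -(37|13)    [QR: 13 ≡ 1 mod 4, sign kept]
  = -(11|13)    [37 ≡ 11 mod 13]
  = -(13|11)    [QR: 13 ≡ 1 mod 4, sign kept]
  = -(2|11)    [13 ≡ 2 mod 11]
  = (1|11)    [11 ≡ 3 mod 8 ⇒ (2|11) = -1]
  = 1    [(1|11) = 1]

1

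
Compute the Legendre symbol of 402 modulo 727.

(402 / 727)
  = (201 / 727)    [727 ≡ 7 mod 8 ⇒ (2 / 727) = +1]
  = (727 / 201)    [QR: 201 ≡ 1 mod 4, sign kept]
  = (124 / 201)    [727 ≡ 124 mod 201]
  = (31 / 201)    [201 ≡ 1 mod 8 ⇒ (2 / 201)^2 = +1]
  = (201 / 31)    [QR: 201 ≡ 1 mod 4, sign kept]
  = (15 / 31)    [201 ≡ 15 mod 31]
  = -(31 / 15)    [QR: both ≡ 3 mod 4, sign flips]
  = -(1 / 15)    [31 ≡ 1 mod 15]
  = -1    [(1 / 15) = 1]

-1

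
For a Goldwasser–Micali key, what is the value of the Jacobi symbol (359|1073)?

-1

(359|1073)
  = (1073|359)    [QR: 1073 ≡ 1 mod 4, sign kept]
  = (355|359)    [1073 ≡ 355 mod 359]
  = -(359|355)    [QR: both ≡ 3 mod 4, sign flips]
  = -(4|355)    [359 ≡ 4 mod 355]
  = -(1|355)    [355 ≡ 3 mod 8 ⇒ (2|355)^2 = +1]
  = -1    [(1|355) = 1]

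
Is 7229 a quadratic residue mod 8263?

(7229/8263)
  = (8263/7229)    [QR: 7229 ≡ 1 mod 4, sign kept]
  = (1034/7229)    [8263 ≡ 1034 mod 7229]
  = -(517/7229)    [7229 ≡ 5 mod 8 ⇒ (2/7229) = -1]
  = -(7229/517)    [QR: 517 ≡ 1 mod 4, sign kept]
  = -(508/517)    [7229 ≡ 508 mod 517]
  = -(127/517)    [517 ≡ 5 mod 8 ⇒ (2/517)^2 = +1]
  = -(517/127)    [QR: 517 ≡ 1 mod 4, sign kept]
  = -(9/127)    [517 ≡ 9 mod 127]
  = -(127/9)    [QR: 9 ≡ 1 mod 4, sign kept]
  = -(1/9)    [127 ≡ 1 mod 9]
  = -1    [(1/9) = 1]
(7229/8263) = -1, and 8263 is prime, so 7229 is not a quadratic residue mod 8263.

no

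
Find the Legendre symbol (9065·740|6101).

By multiplicativity, (9065·740|6101) = (9065|6101)·(740|6101).
First factor (9065|6101):
(9065|6101)
  = (2964|6101)    [9065 ≡ 2964 mod 6101]
  = (741|6101)    [6101 ≡ 5 mod 8 ⇒ (2|6101)^2 = +1]
  = (6101|741)    [QR: 741 ≡ 1 mod 4, sign kept]
  = (173|741)    [6101 ≡ 173 mod 741]
  = (741|173)    [QR: 173 ≡ 1 mod 4, sign kept]
  = (49|173)    [741 ≡ 49 mod 173]
  = (173|49)    [QR: 49 ≡ 1 mod 4, sign kept]
  = (26|49)    [173 ≡ 26 mod 49]
  = (13|49)    [49 ≡ 1 mod 8 ⇒ (2|49) = +1]
  = (49|13)    [QR: 13 ≡ 1 mod 4, sign kept]
  = (10|13)    [49 ≡ 10 mod 13]
  = -(5|13)    [13 ≡ 5 mod 8 ⇒ (2|13) = -1]
  = -(13|5)    [QR: 5 ≡ 1 mod 4, sign kept]
  = -(3|5)    [13 ≡ 3 mod 5]
  = -(5|3)    [QR: 5 ≡ 1 mod 4, sign kept]
  = -(2|3)    [5 ≡ 2 mod 3]
  = (1|3)    [3 ≡ 3 mod 8 ⇒ (2|3) = -1]
  = 1    [(1|3) = 1]
Second factor (740|6101):
(740|6101)
  = (185|6101)    [6101 ≡ 5 mod 8 ⇒ (2|6101)^2 = +1]
  = (6101|185)    [QR: 185 ≡ 1 mod 4, sign kept]
  = (181|185)    [6101 ≡ 181 mod 185]
  = (185|181)    [QR: 181 ≡ 1 mod 4, sign kept]
  = (4|181)    [185 ≡ 4 mod 181]
  = (1|181)    [181 ≡ 5 mod 8 ⇒ (2|181)^2 = +1]
  = 1    [(1|181) = 1]
Product: (1)·(1) = 1.

1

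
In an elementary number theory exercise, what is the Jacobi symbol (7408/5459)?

1

(7408/5459)
  = (1949/5459)    [7408 ≡ 1949 mod 5459]
  = (5459/1949)    [QR: 1949 ≡ 1 mod 4, sign kept]
  = (1561/1949)    [5459 ≡ 1561 mod 1949]
  = (1949/1561)    [QR: 1561 ≡ 1 mod 4, sign kept]
  = (388/1561)    [1949 ≡ 388 mod 1561]
  = (97/1561)    [1561 ≡ 1 mod 8 ⇒ (2/1561)^2 = +1]
  = (1561/97)    [QR: 97 ≡ 1 mod 4, sign kept]
  = (9/97)    [1561 ≡ 9 mod 97]
  = (97/9)    [QR: 9 ≡ 1 mod 4, sign kept]
  = (7/9)    [97 ≡ 7 mod 9]
  = (9/7)    [QR: 9 ≡ 1 mod 4, sign kept]
  = (2/7)    [9 ≡ 2 mod 7]
  = (1/7)    [7 ≡ 7 mod 8 ⇒ (2/7) = +1]
  = 1    [(1/7) = 1]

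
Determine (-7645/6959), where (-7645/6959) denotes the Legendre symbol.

Pull out -1: (-7645/6959) = (-1/6959)·(7645/6959). Since 6959 ≡ 3 (mod 4), (-1/6959) = -1. Now have -(7645/6959).
Reduce the numerator: 7645 ≡ 686 (mod 6959), so (7645/6959) = (686/6959).
Factor out 2: 686 = 2·343. Since 6959 ≡ 7 (mod 8), (2/6959) = +1. Now have -(343/6959).
Both 343 ≡ 3 and 6959 ≡ 3 (mod 4), so reciprocity gives (343/6959) = -(6959/343). Reduce: 6959 ≡ 99 (mod 343). Now have (99/343).
Both 99 ≡ 3 and 343 ≡ 3 (mod 4), so reciprocity gives (99/343) = -(343/99). Reduce: 343 ≡ 46 (mod 99). Now have -(46/99).
Factor out 2: 46 = 2·23. Since 99 ≡ 3 (mod 8), (2/99) = -1. Now have (23/99).
Both 23 ≡ 3 and 99 ≡ 3 (mod 4), so reciprocity gives (23/99) = -(99/23). Reduce: 99 ≡ 7 (mod 23). Now have -(7/23).
Both 7 ≡ 3 and 23 ≡ 3 (mod 4), so reciprocity gives (7/23) = -(23/7). Reduce: 23 ≡ 2 (mod 7). Now have (2/7).
Factor out 2: 2 = 2. Since 7 ≡ 7 (mod 8), (2/7) = +1. Now have (1/7).
(1/7) = 1. Collecting the sign factors: 1.

1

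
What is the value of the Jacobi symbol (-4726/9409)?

1

(-4726/9409)
  = (4683/9409)    [-4726 ≡ 4683 mod 9409]
  = (9409/4683)    [QR: 9409 ≡ 1 mod 4, sign kept]
  = (43/4683)    [9409 ≡ 43 mod 4683]
  = -(4683/43)    [QR: both ≡ 3 mod 4, sign flips]
  = -(39/43)    [4683 ≡ 39 mod 43]
  = (43/39)    [QR: both ≡ 3 mod 4, sign flips]
  = (4/39)    [43 ≡ 4 mod 39]
  = (1/39)    [39 ≡ 7 mod 8 ⇒ (2/39)^2 = +1]
  = 1    [(1/39) = 1]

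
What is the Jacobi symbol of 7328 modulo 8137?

Factor out 2: 7328 = 2^5·229. Since 8137 ≡ 1 (mod 8), (2/8137) = +1, and (2/8137)^5 = +1. Now have (229/8137).
229 ≡ 1 (mod 4), so quadratic reciprocity gives (229/8137) = (8137/229). Reduce: 8137 ≡ 122 (mod 229). Now have (122/229).
Factor out 2: 122 = 2·61. Since 229 ≡ 5 (mod 8), (2/229) = -1. Now have -(61/229).
61 ≡ 1 (mod 4), so quadratic reciprocity gives (61/229) = (229/61). Reduce: 229 ≡ 46 (mod 61). Now have -(46/61).
Factor out 2: 46 = 2·23. Since 61 ≡ 5 (mod 8), (2/61) = -1. Now have (23/61).
61 ≡ 1 (mod 4), so quadratic reciprocity gives (23/61) = (61/23). Reduce: 61 ≡ 15 (mod 23). Now have (15/23).
Both 15 ≡ 3 and 23 ≡ 3 (mod 4), so reciprocity gives (15/23) = -(23/15). Reduce: 23 ≡ 8 (mod 15). Now have -(8/15).
Factor out 2: 8 = 2^3. Since 15 ≡ 7 (mod 8), (2/15) = +1, and (2/15)^3 = +1. Now have -(1/15).
(1/15) = 1. Collecting the sign factors: -1.

-1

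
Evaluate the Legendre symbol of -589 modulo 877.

-1

(-589/877)
  = (288/877)    [-589 ≡ 288 mod 877]
  = -(9/877)    [877 ≡ 5 mod 8 ⇒ (2/877)^5 = -1]
  = -(877/9)    [QR: 9 ≡ 1 mod 4, sign kept]
  = -(4/9)    [877 ≡ 4 mod 9]
  = -(1/9)    [9 ≡ 1 mod 8 ⇒ (2/9)^2 = +1]
  = -1    [(1/9) = 1]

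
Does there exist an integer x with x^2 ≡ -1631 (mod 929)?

Pull out -1: (-1631/929) = (-1/929)·(1631/929). Since 929 ≡ 1 (mod 4), (-1/929) = +1. Now have (1631/929).
Reduce the numerator: 1631 ≡ 702 (mod 929), so (1631/929) = (702/929).
Factor out 2: 702 = 2·351. Since 929 ≡ 1 (mod 8), (2/929) = +1. Now have (351/929).
929 ≡ 1 (mod 4), so quadratic reciprocity gives (351/929) = (929/351). Reduce: 929 ≡ 227 (mod 351). Now have (227/351).
Both 227 ≡ 3 and 351 ≡ 3 (mod 4), so reciprocity gives (227/351) = -(351/227). Reduce: 351 ≡ 124 (mod 227). Now have -(124/227).
Factor out 2: 124 = 2^2·31. Since 227 ≡ 3 (mod 8), (2/227) = -1, and (2/227)^2 = +1. Now have -(31/227).
Both 31 ≡ 3 and 227 ≡ 3 (mod 4), so reciprocity gives (31/227) = -(227/31). Reduce: 227 ≡ 10 (mod 31). Now have (10/31).
Factor out 2: 10 = 2·5. Since 31 ≡ 7 (mod 8), (2/31) = +1. Now have (5/31).
5 ≡ 1 (mod 4), so quadratic reciprocity gives (5/31) = (31/5). Reduce: 31 ≡ 1 (mod 5). Now have (1/5).
(1/5) = 1. Collecting the sign factors: 1.
The Legendre symbol is 1, so x^2 ≡ -1631 (mod 929) has solution.

yes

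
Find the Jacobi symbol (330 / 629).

Factor out 2: 330 = 2·165. Since 629 ≡ 5 (mod 8), (2 / 629) = -1. Now have -(165 / 629).
165 ≡ 1 (mod 4), so quadratic reciprocity gives (165 / 629) = (629 / 165). Reduce: 629 ≡ 134 (mod 165). Now have -(134 / 165).
Factor out 2: 134 = 2·67. Since 165 ≡ 5 (mod 8), (2 / 165) = -1. Now have (67 / 165).
165 ≡ 1 (mod 4), so quadratic reciprocity gives (67 / 165) = (165 / 67). Reduce: 165 ≡ 31 (mod 67). Now have (31 / 67).
Both 31 ≡ 3 and 67 ≡ 3 (mod 4), so reciprocity gives (31 / 67) = -(67 / 31). Reduce: 67 ≡ 5 (mod 31). Now have -(5 / 31).
5 ≡ 1 (mod 4), so quadratic reciprocity gives (5 / 31) = (31 / 5). Reduce: 31 ≡ 1 (mod 5). Now have -(1 / 5).
(1 / 5) = 1. Collecting the sign factors: -1.

-1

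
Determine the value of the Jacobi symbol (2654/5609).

Factor out 2: 2654 = 2·1327. Since 5609 ≡ 1 (mod 8), (2/5609) = +1. Now have (1327/5609).
5609 ≡ 1 (mod 4), so quadratic reciprocity gives (1327/5609) = (5609/1327). Reduce: 5609 ≡ 301 (mod 1327). Now have (301/1327).
301 ≡ 1 (mod 4), so quadratic reciprocity gives (301/1327) = (1327/301). Reduce: 1327 ≡ 123 (mod 301). Now have (123/301).
301 ≡ 1 (mod 4), so quadratic reciprocity gives (123/301) = (301/123). Reduce: 301 ≡ 55 (mod 123). Now have (55/123).
Both 55 ≡ 3 and 123 ≡ 3 (mod 4), so reciprocity gives (55/123) = -(123/55). Reduce: 123 ≡ 13 (mod 55). Now have -(13/55).
13 ≡ 1 (mod 4), so quadratic reciprocity gives (13/55) = (55/13). Reduce: 55 ≡ 3 (mod 13). Now have -(3/13).
13 ≡ 1 (mod 4), so quadratic reciprocity gives (3/13) = (13/3). Reduce: 13 ≡ 1 (mod 3). Now have -(1/3).
(1/3) = 1. Collecting the sign factors: -1.

-1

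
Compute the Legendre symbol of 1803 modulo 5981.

1

(1803|5981)
  = (5981|1803)    [QR: 5981 ≡ 1 mod 4, sign kept]
  = (572|1803)    [5981 ≡ 572 mod 1803]
  = (143|1803)    [1803 ≡ 3 mod 8 ⇒ (2|1803)^2 = +1]
  = -(1803|143)    [QR: both ≡ 3 mod 4, sign flips]
  = -(87|143)    [1803 ≡ 87 mod 143]
  = (143|87)    [QR: both ≡ 3 mod 4, sign flips]
  = (56|87)    [143 ≡ 56 mod 87]
  = (7|87)    [87 ≡ 7 mod 8 ⇒ (2|87)^3 = +1]
  = -(87|7)    [QR: both ≡ 3 mod 4, sign flips]
  = -(3|7)    [87 ≡ 3 mod 7]
  = (7|3)    [QR: both ≡ 3 mod 4, sign flips]
  = (1|3)    [7 ≡ 1 mod 3]
  = 1    [(1|3) = 1]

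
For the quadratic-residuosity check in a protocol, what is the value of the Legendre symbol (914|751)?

Reduce the numerator: 914 ≡ 163 (mod 751), so (914|751) = (163|751).
Both 163 ≡ 3 and 751 ≡ 3 (mod 4), so reciprocity gives (163|751) = -(751|163). Reduce: 751 ≡ 99 (mod 163). Now have -(99|163).
Both 99 ≡ 3 and 163 ≡ 3 (mod 4), so reciprocity gives (99|163) = -(163|99). Reduce: 163 ≡ 64 (mod 99). Now have (64|99).
Factor out 2: 64 = 2^6. Since 99 ≡ 3 (mod 8), (2|99) = -1, and (2|99)^6 = +1. Now have (1|99).
(1|99) = 1. Collecting the sign factors: 1.

1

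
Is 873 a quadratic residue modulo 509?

yes

(873|509)
  = (364|509)    [873 ≡ 364 mod 509]
  = (91|509)    [509 ≡ 5 mod 8 ⇒ (2|509)^2 = +1]
  = (509|91)    [QR: 509 ≡ 1 mod 4, sign kept]
  = (54|91)    [509 ≡ 54 mod 91]
  = -(27|91)    [91 ≡ 3 mod 8 ⇒ (2|91) = -1]
  = (91|27)    [QR: both ≡ 3 mod 4, sign flips]
  = (10|27)    [91 ≡ 10 mod 27]
  = -(5|27)    [27 ≡ 3 mod 8 ⇒ (2|27) = -1]
  = -(27|5)    [QR: 5 ≡ 1 mod 4, sign kept]
  = -(2|5)    [27 ≡ 2 mod 5]
  = (1|5)    [5 ≡ 5 mod 8 ⇒ (2|5) = -1]
  = 1    [(1|5) = 1]
(873|509) = 1, and 509 is prime, so 873 is a quadratic residue mod 509.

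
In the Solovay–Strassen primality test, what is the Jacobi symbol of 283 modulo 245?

(283|245)
  = (38|245)    [283 ≡ 38 mod 245]
  = -(19|245)    [245 ≡ 5 mod 8 ⇒ (2|245) = -1]
  = -(245|19)    [QR: 245 ≡ 1 mod 4, sign kept]
  = -(17|19)    [245 ≡ 17 mod 19]
  = -(19|17)    [QR: 17 ≡ 1 mod 4, sign kept]
  = -(2|17)    [19 ≡ 2 mod 17]
  = -(1|17)    [17 ≡ 1 mod 8 ⇒ (2|17) = +1]
  = -1    [(1|17) = 1]

-1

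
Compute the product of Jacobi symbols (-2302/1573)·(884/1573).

0

By multiplicativity, (-2302·884/1573) = (-2302/1573)·(884/1573).
First factor (-2302/1573):
(-2302/1573)
  = (844/1573)    [-2302 ≡ 844 mod 1573]
  = (211/1573)    [1573 ≡ 5 mod 8 ⇒ (2/1573)^2 = +1]
  = (1573/211)    [QR: 1573 ≡ 1 mod 4, sign kept]
  = (96/211)    [1573 ≡ 96 mod 211]
  = -(3/211)    [211 ≡ 3 mod 8 ⇒ (2/211)^5 = -1]
  = (211/3)    [QR: both ≡ 3 mod 4, sign flips]
  = (1/3)    [211 ≡ 1 mod 3]
  = 1    [(1/3) = 1]
Second factor (884/1573):
(884/1573)
  = (221/1573)    [1573 ≡ 5 mod 8 ⇒ (2/1573)^2 = +1]
  = (1573/221)    [QR: 221 ≡ 1 mod 4, sign kept]
  = (26/221)    [1573 ≡ 26 mod 221]
  = -(13/221)    [221 ≡ 5 mod 8 ⇒ (2/221) = -1]
  = -(221/13)    [QR: 13 ≡ 1 mod 4, sign kept]
  = -(0/13)    [221 ≡ 0 mod 13]
  = 0    [numerator 0, gcd > 1]
Product: (1)·(0) = 0.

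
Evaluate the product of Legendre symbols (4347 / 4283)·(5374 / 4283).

1

By multiplicativity, (4347·5374 / 4283) = (4347 / 4283)·(5374 / 4283).
First factor (4347 / 4283):
Reduce the numerator: 4347 ≡ 64 (mod 4283), so (4347 / 4283) = (64 / 4283).
Factor out 2: 64 = 2^6. Since 4283 ≡ 3 (mod 8), (2 / 4283) = -1, and (2 / 4283)^6 = +1. Now have (1 / 4283).
(1 / 4283) = 1. Collecting the sign factors: 1.
Second factor (5374 / 4283):
Reduce the numerator: 5374 ≡ 1091 (mod 4283), so (5374 / 4283) = (1091 / 4283).
Both 1091 ≡ 3 and 4283 ≡ 3 (mod 4), so reciprocity gives (1091 / 4283) = -(4283 / 1091). Reduce: 4283 ≡ 1010 (mod 1091). Now have -(1010 / 1091).
Factor out 2: 1010 = 2·505. Since 1091 ≡ 3 (mod 8), (2 / 1091) = -1. Now have (505 / 1091).
505 ≡ 1 (mod 4), so quadratic reciprocity gives (505 / 1091) = (1091 / 505). Reduce: 1091 ≡ 81 (mod 505). Now have (81 / 505).
81 ≡ 1 (mod 4), so quadratic reciprocity gives (81 / 505) = (505 / 81). Reduce: 505 ≡ 19 (mod 81). Now have (19 / 81).
81 ≡ 1 (mod 4), so quadratic reciprocity gives (19 / 81) = (81 / 19). Reduce: 81 ≡ 5 (mod 19). Now have (5 / 19).
5 ≡ 1 (mod 4), so quadratic reciprocity gives (5 / 19) = (19 / 5). Reduce: 19 ≡ 4 (mod 5). Now have (4 / 5).
Factor out 2: 4 = 2^2. Since 5 ≡ 5 (mod 8), (2 / 5) = -1, and (2 / 5)^2 = +1. Now have (1 / 5).
(1 / 5) = 1. Collecting the sign factors: 1.
Product: (1)·(1) = 1.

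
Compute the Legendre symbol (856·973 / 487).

By multiplicativity, (856·973 / 487) = (856 / 487)·(973 / 487).
First factor (856 / 487):
Reduce the numerator: 856 ≡ 369 (mod 487), so (856 / 487) = (369 / 487).
369 ≡ 1 (mod 4), so quadratic reciprocity gives (369 / 487) = (487 / 369). Reduce: 487 ≡ 118 (mod 369). Now have (118 / 369).
Factor out 2: 118 = 2·59. Since 369 ≡ 1 (mod 8), (2 / 369) = +1. Now have (59 / 369).
369 ≡ 1 (mod 4), so quadratic reciprocity gives (59 / 369) = (369 / 59). Reduce: 369 ≡ 15 (mod 59). Now have (15 / 59).
Both 15 ≡ 3 and 59 ≡ 3 (mod 4), so reciprocity gives (15 / 59) = -(59 / 15). Reduce: 59 ≡ 14 (mod 15). Now have -(14 / 15).
Factor out 2: 14 = 2·7. Since 15 ≡ 7 (mod 8), (2 / 15) = +1. Now have -(7 / 15).
Both 7 ≡ 3 and 15 ≡ 3 (mod 4), so reciprocity gives (7 / 15) = -(15 / 7). Reduce: 15 ≡ 1 (mod 7). Now have (1 / 7).
(1 / 7) = 1. Collecting the sign factors: 1.
Second factor (973 / 487):
Reduce the numerator: 973 ≡ 486 (mod 487), so (973 / 487) = (486 / 487).
Factor out 2: 486 = 2·243. Since 487 ≡ 7 (mod 8), (2 / 487) = +1. Now have (243 / 487).
Both 243 ≡ 3 and 487 ≡ 3 (mod 4), so reciprocity gives (243 / 487) = -(487 / 243). Reduce: 487 ≡ 1 (mod 243). Now have -(1 / 243).
(1 / 243) = 1. Collecting the sign factors: -1.
Product: (1)·(-1) = -1.

-1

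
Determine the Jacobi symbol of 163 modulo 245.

245 ≡ 1 (mod 4), so quadratic reciprocity gives (163|245) = (245|163). Reduce: 245 ≡ 82 (mod 163). Now have (82|163).
Factor out 2: 82 = 2·41. Since 163 ≡ 3 (mod 8), (2|163) = -1. Now have -(41|163).
41 ≡ 1 (mod 4), so quadratic reciprocity gives (41|163) = (163|41). Reduce: 163 ≡ 40 (mod 41). Now have -(40|41).
Factor out 2: 40 = 2^3·5. Since 41 ≡ 1 (mod 8), (2|41) = +1, and (2|41)^3 = +1. Now have -(5|41).
5 ≡ 1 (mod 4), so quadratic reciprocity gives (5|41) = (41|5). Reduce: 41 ≡ 1 (mod 5). Now have -(1|5).
(1|5) = 1. Collecting the sign factors: -1.

-1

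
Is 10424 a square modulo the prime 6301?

no

Reduce the numerator: 10424 ≡ 4123 (mod 6301), so (10424/6301) = (4123/6301).
6301 ≡ 1 (mod 4), so quadratic reciprocity gives (4123/6301) = (6301/4123). Reduce: 6301 ≡ 2178 (mod 4123). Now have (2178/4123).
Factor out 2: 2178 = 2·1089. Since 4123 ≡ 3 (mod 8), (2/4123) = -1. Now have -(1089/4123).
1089 ≡ 1 (mod 4), so quadratic reciprocity gives (1089/4123) = (4123/1089). Reduce: 4123 ≡ 856 (mod 1089). Now have -(856/1089).
Factor out 2: 856 = 2^3·107. Since 1089 ≡ 1 (mod 8), (2/1089) = +1, and (2/1089)^3 = +1. Now have -(107/1089).
1089 ≡ 1 (mod 4), so quadratic reciprocity gives (107/1089) = (1089/107). Reduce: 1089 ≡ 19 (mod 107). Now have -(19/107).
Both 19 ≡ 3 and 107 ≡ 3 (mod 4), so reciprocity gives (19/107) = -(107/19). Reduce: 107 ≡ 12 (mod 19). Now have (12/19).
Factor out 2: 12 = 2^2·3. Since 19 ≡ 3 (mod 8), (2/19) = -1, and (2/19)^2 = +1. Now have (3/19).
Both 3 ≡ 3 and 19 ≡ 3 (mod 4), so reciprocity gives (3/19) = -(19/3). Reduce: 19 ≡ 1 (mod 3). Now have -(1/3).
(1/3) = 1. Collecting the sign factors: -1.
The Legendre symbol is -1, so x^2 ≡ 10424 (mod 6301) has no solution.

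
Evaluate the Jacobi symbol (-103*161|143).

By multiplicativity, (-103·161|143) = (-103|143)·(161|143).
First factor (-103|143):
Reduce the numerator: -103 ≡ 40 (mod 143), so (-103|143) = (40|143).
Factor out 2: 40 = 2^3·5. Since 143 ≡ 7 (mod 8), (2|143) = +1, and (2|143)^3 = +1. Now have (5|143).
5 ≡ 1 (mod 4), so quadratic reciprocity gives (5|143) = (143|5). Reduce: 143 ≡ 3 (mod 5). Now have (3|5).
5 ≡ 1 (mod 4), so quadratic reciprocity gives (3|5) = (5|3). Reduce: 5 ≡ 2 (mod 3). Now have (2|3).
Factor out 2: 2 = 2. Since 3 ≡ 3 (mod 8), (2|3) = -1. Now have -(1|3).
(1|3) = 1. Collecting the sign factors: -1.
Second factor (161|143):
Reduce the numerator: 161 ≡ 18 (mod 143), so (161|143) = (18|143).
Factor out 2: 18 = 2·9. Since 143 ≡ 7 (mod 8), (2|143) = +1. Now have (9|143).
9 ≡ 1 (mod 4), so quadratic reciprocity gives (9|143) = (143|9). Reduce: 143 ≡ 8 (mod 9). Now have (8|9).
Factor out 2: 8 = 2^3. Since 9 ≡ 1 (mod 8), (2|9) = +1, and (2|9)^3 = +1. Now have (1|9).
(1|9) = 1. Collecting the sign factors: 1.
Product: (-1)·(1) = -1.

-1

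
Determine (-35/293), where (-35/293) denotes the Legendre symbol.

1

Reduce the numerator: -35 ≡ 258 (mod 293), so (-35/293) = (258/293).
Factor out 2: 258 = 2·129. Since 293 ≡ 5 (mod 8), (2/293) = -1. Now have -(129/293).
129 ≡ 1 (mod 4), so quadratic reciprocity gives (129/293) = (293/129). Reduce: 293 ≡ 35 (mod 129). Now have -(35/129).
129 ≡ 1 (mod 4), so quadratic reciprocity gives (35/129) = (129/35). Reduce: 129 ≡ 24 (mod 35). Now have -(24/35).
Factor out 2: 24 = 2^3·3. Since 35 ≡ 3 (mod 8), (2/35) = -1, and (2/35)^3 = -1. Now have (3/35).
Both 3 ≡ 3 and 35 ≡ 3 (mod 4), so reciprocity gives (3/35) = -(35/3). Reduce: 35 ≡ 2 (mod 3). Now have -(2/3).
Factor out 2: 2 = 2. Since 3 ≡ 3 (mod 8), (2/3) = -1. Now have (1/3).
(1/3) = 1. Collecting the sign factors: 1.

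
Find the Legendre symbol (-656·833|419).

By multiplicativity, (-656·833|419) = (-656|419)·(833|419).
First factor (-656|419):
(-656|419)
  = (182|419)    [-656 ≡ 182 mod 419]
  = -(91|419)    [419 ≡ 3 mod 8 ⇒ (2|419) = -1]
  = (419|91)    [QR: both ≡ 3 mod 4, sign flips]
  = (55|91)    [419 ≡ 55 mod 91]
  = -(91|55)    [QR: both ≡ 3 mod 4, sign flips]
  = -(36|55)    [91 ≡ 36 mod 55]
  = -(9|55)    [55 ≡ 7 mod 8 ⇒ (2|55)^2 = +1]
  = -(55|9)    [QR: 9 ≡ 1 mod 4, sign kept]
  = -(1|9)    [55 ≡ 1 mod 9]
  = -1    [(1|9) = 1]
Second factor (833|419):
(833|419)
  = (414|419)    [833 ≡ 414 mod 419]
  = -(207|419)    [419 ≡ 3 mod 8 ⇒ (2|419) = -1]
  = (419|207)    [QR: both ≡ 3 mod 4, sign flips]
  = (5|207)    [419 ≡ 5 mod 207]
  = (207|5)    [QR: 5 ≡ 1 mod 4, sign kept]
  = (2|5)    [207 ≡ 2 mod 5]
  = -(1|5)    [5 ≡ 5 mod 8 ⇒ (2|5) = -1]
  = -1    [(1|5) = 1]
Product: (-1)·(-1) = 1.

1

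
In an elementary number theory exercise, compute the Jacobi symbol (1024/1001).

1

Reduce the numerator: 1024 ≡ 23 (mod 1001), so (1024/1001) = (23/1001).
1001 ≡ 1 (mod 4), so quadratic reciprocity gives (23/1001) = (1001/23). Reduce: 1001 ≡ 12 (mod 23). Now have (12/23).
Factor out 2: 12 = 2^2·3. Since 23 ≡ 7 (mod 8), (2/23) = +1, and (2/23)^2 = +1. Now have (3/23).
Both 3 ≡ 3 and 23 ≡ 3 (mod 4), so reciprocity gives (3/23) = -(23/3). Reduce: 23 ≡ 2 (mod 3). Now have -(2/3).
Factor out 2: 2 = 2. Since 3 ≡ 3 (mod 8), (2/3) = -1. Now have (1/3).
(1/3) = 1. Collecting the sign factors: 1.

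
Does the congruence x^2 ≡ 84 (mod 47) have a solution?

yes

Reduce the numerator: 84 ≡ 37 (mod 47), so (84/47) = (37/47).
37 ≡ 1 (mod 4), so quadratic reciprocity gives (37/47) = (47/37). Reduce: 47 ≡ 10 (mod 37). Now have (10/37).
Factor out 2: 10 = 2·5. Since 37 ≡ 5 (mod 8), (2/37) = -1. Now have -(5/37).
5 ≡ 1 (mod 4), so quadratic reciprocity gives (5/37) = (37/5). Reduce: 37 ≡ 2 (mod 5). Now have -(2/5).
Factor out 2: 2 = 2. Since 5 ≡ 5 (mod 8), (2/5) = -1. Now have (1/5).
(1/5) = 1. Collecting the sign factors: 1.
The Legendre symbol is 1, so x^2 ≡ 84 (mod 47) has solution.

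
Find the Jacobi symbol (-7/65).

1

Reduce the numerator: -7 ≡ 58 (mod 65), so (-7/65) = (58/65).
Factor out 2: 58 = 2·29. Since 65 ≡ 1 (mod 8), (2/65) = +1. Now have (29/65).
29 ≡ 1 (mod 4), so quadratic reciprocity gives (29/65) = (65/29). Reduce: 65 ≡ 7 (mod 29). Now have (7/29).
29 ≡ 1 (mod 4), so quadratic reciprocity gives (7/29) = (29/7). Reduce: 29 ≡ 1 (mod 7). Now have (1/7).
(1/7) = 1. Collecting the sign factors: 1.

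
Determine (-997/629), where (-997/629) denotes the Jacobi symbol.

1

Pull out -1: (-997/629) = (-1/629)·(997/629). Since 629 ≡ 1 (mod 4), (-1/629) = +1. Now have (997/629).
Reduce the numerator: 997 ≡ 368 (mod 629), so (997/629) = (368/629).
Factor out 2: 368 = 2^4·23. Since 629 ≡ 5 (mod 8), (2/629) = -1, and (2/629)^4 = +1. Now have (23/629).
629 ≡ 1 (mod 4), so quadratic reciprocity gives (23/629) = (629/23). Reduce: 629 ≡ 8 (mod 23). Now have (8/23).
Factor out 2: 8 = 2^3. Since 23 ≡ 7 (mod 8), (2/23) = +1, and (2/23)^3 = +1. Now have (1/23).
(1/23) = 1. Collecting the sign factors: 1.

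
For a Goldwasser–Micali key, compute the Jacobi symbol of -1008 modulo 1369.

1

(-1008|1369)
  = (361|1369)    [-1008 ≡ 361 mod 1369]
  = (1369|361)    [QR: 361 ≡ 1 mod 4, sign kept]
  = (286|361)    [1369 ≡ 286 mod 361]
  = (143|361)    [361 ≡ 1 mod 8 ⇒ (2|361) = +1]
  = (361|143)    [QR: 361 ≡ 1 mod 4, sign kept]
  = (75|143)    [361 ≡ 75 mod 143]
  = -(143|75)    [QR: both ≡ 3 mod 4, sign flips]
  = -(68|75)    [143 ≡ 68 mod 75]
  = -(17|75)    [75 ≡ 3 mod 8 ⇒ (2|75)^2 = +1]
  = -(75|17)    [QR: 17 ≡ 1 mod 4, sign kept]
  = -(7|17)    [75 ≡ 7 mod 17]
  = -(17|7)    [QR: 17 ≡ 1 mod 4, sign kept]
  = -(3|7)    [17 ≡ 3 mod 7]
  = (7|3)    [QR: both ≡ 3 mod 4, sign flips]
  = (1|3)    [7 ≡ 1 mod 3]
  = 1    [(1|3) = 1]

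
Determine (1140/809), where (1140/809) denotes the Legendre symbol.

-1

(1140/809)
  = (331/809)    [1140 ≡ 331 mod 809]
  = (809/331)    [QR: 809 ≡ 1 mod 4, sign kept]
  = (147/331)    [809 ≡ 147 mod 331]
  = -(331/147)    [QR: both ≡ 3 mod 4, sign flips]
  = -(37/147)    [331 ≡ 37 mod 147]
  = -(147/37)    [QR: 37 ≡ 1 mod 4, sign kept]
  = -(36/37)    [147 ≡ 36 mod 37]
  = -(9/37)    [37 ≡ 5 mod 8 ⇒ (2/37)^2 = +1]
  = -(37/9)    [QR: 9 ≡ 1 mod 4, sign kept]
  = -(1/9)    [37 ≡ 1 mod 9]
  = -1    [(1/9) = 1]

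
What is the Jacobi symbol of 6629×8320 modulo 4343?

By multiplicativity, (6629·8320|4343) = (6629|4343)·(8320|4343).
First factor (6629|4343):
(6629|4343)
  = (2286|4343)    [6629 ≡ 2286 mod 4343]
  = (1143|4343)    [4343 ≡ 7 mod 8 ⇒ (2|4343) = +1]
  = -(4343|1143)    [QR: both ≡ 3 mod 4, sign flips]
  = -(914|1143)    [4343 ≡ 914 mod 1143]
  = -(457|1143)    [1143 ≡ 7 mod 8 ⇒ (2|1143) = +1]
  = -(1143|457)    [QR: 457 ≡ 1 mod 4, sign kept]
  = -(229|457)    [1143 ≡ 229 mod 457]
  = -(457|229)    [QR: 229 ≡ 1 mod 4, sign kept]
  = -(228|229)    [457 ≡ 228 mod 229]
  = -(57|229)    [229 ≡ 5 mod 8 ⇒ (2|229)^2 = +1]
  = -(229|57)    [QR: 57 ≡ 1 mod 4, sign kept]
  = -(1|57)    [229 ≡ 1 mod 57]
  = -1    [(1|57) = 1]
Second factor (8320|4343):
(8320|4343)
  = (3977|4343)    [8320 ≡ 3977 mod 4343]
  = (4343|3977)    [QR: 3977 ≡ 1 mod 4, sign kept]
  = (366|3977)    [4343 ≡ 366 mod 3977]
  = (183|3977)    [3977 ≡ 1 mod 8 ⇒ (2|3977) = +1]
  = (3977|183)    [QR: 3977 ≡ 1 mod 4, sign kept]
  = (134|183)    [3977 ≡ 134 mod 183]
  = (67|183)    [183 ≡ 7 mod 8 ⇒ (2|183) = +1]
  = -(183|67)    [QR: both ≡ 3 mod 4, sign flips]
  = -(49|67)    [183 ≡ 49 mod 67]
  = -(67|49)    [QR: 49 ≡ 1 mod 4, sign kept]
  = -(18|49)    [67 ≡ 18 mod 49]
  = -(9|49)    [49 ≡ 1 mod 8 ⇒ (2|49) = +1]
  = -(49|9)    [QR: 9 ≡ 1 mod 4, sign kept]
  = -(4|9)    [49 ≡ 4 mod 9]
  = -(1|9)    [9 ≡ 1 mod 8 ⇒ (2|9)^2 = +1]
  = -1    [(1|9) = 1]
Product: (-1)·(-1) = 1.

1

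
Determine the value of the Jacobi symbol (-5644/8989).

Pull out -1: (-5644/8989) = (-1/8989)·(5644/8989). Since 8989 ≡ 1 (mod 4), (-1/8989) = +1. Now have (5644/8989).
Factor out 2: 5644 = 2^2·1411. Since 8989 ≡ 5 (mod 8), (2/8989) = -1, and (2/8989)^2 = +1. Now have (1411/8989).
8989 ≡ 1 (mod 4), so quadratic reciprocity gives (1411/8989) = (8989/1411). Reduce: 8989 ≡ 523 (mod 1411). Now have (523/1411).
Both 523 ≡ 3 and 1411 ≡ 3 (mod 4), so reciprocity gives (523/1411) = -(1411/523). Reduce: 1411 ≡ 365 (mod 523). Now have -(365/523).
365 ≡ 1 (mod 4), so quadratic reciprocity gives (365/523) = (523/365). Reduce: 523 ≡ 158 (mod 365). Now have -(158/365).
Factor out 2: 158 = 2·79. Since 365 ≡ 5 (mod 8), (2/365) = -1. Now have (79/365).
365 ≡ 1 (mod 4), so quadratic reciprocity gives (79/365) = (365/79). Reduce: 365 ≡ 49 (mod 79). Now have (49/79).
49 ≡ 1 (mod 4), so quadratic reciprocity gives (49/79) = (79/49). Reduce: 79 ≡ 30 (mod 49). Now have (30/49).
Factor out 2: 30 = 2·15. Since 49 ≡ 1 (mod 8), (2/49) = +1. Now have (15/49).
49 ≡ 1 (mod 4), so quadratic reciprocity gives (15/49) = (49/15). Reduce: 49 ≡ 4 (mod 15). Now have (4/15).
Factor out 2: 4 = 2^2. Since 15 ≡ 7 (mod 8), (2/15) = +1, and (2/15)^2 = +1. Now have (1/15).
(1/15) = 1. Collecting the sign factors: 1.

1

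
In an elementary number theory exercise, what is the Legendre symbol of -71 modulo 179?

1

(-71/179)
  = -(71/179)    [179 ≡ 3 mod 4 ⇒ (-1/179) = -1]
  = (179/71)    [QR: both ≡ 3 mod 4, sign flips]
  = (37/71)    [179 ≡ 37 mod 71]
  = (71/37)    [QR: 37 ≡ 1 mod 4, sign kept]
  = (34/37)    [71 ≡ 34 mod 37]
  = -(17/37)    [37 ≡ 5 mod 8 ⇒ (2/37) = -1]
  = -(37/17)    [QR: 17 ≡ 1 mod 4, sign kept]
  = -(3/17)    [37 ≡ 3 mod 17]
  = -(17/3)    [QR: 17 ≡ 1 mod 4, sign kept]
  = -(2/3)    [17 ≡ 2 mod 3]
  = (1/3)    [3 ≡ 3 mod 8 ⇒ (2/3) = -1]
  = 1    [(1/3) = 1]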